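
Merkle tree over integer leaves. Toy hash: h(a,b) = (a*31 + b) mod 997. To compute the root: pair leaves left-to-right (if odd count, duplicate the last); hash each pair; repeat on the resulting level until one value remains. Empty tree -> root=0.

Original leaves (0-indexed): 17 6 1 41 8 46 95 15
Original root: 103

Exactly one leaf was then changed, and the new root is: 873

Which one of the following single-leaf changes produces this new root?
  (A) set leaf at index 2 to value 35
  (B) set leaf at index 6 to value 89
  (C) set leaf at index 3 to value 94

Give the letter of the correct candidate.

Answer: A

Derivation:
Original leaves: [17, 6, 1, 41, 8, 46, 95, 15]
Target new root: 873
Try each candidate change and compute the resulting root:
Candidate A: set leaf[2] = 35 -> leaves = [17, 6, 35, 41, 8, 46, 95, 15]
  L0: [17, 6, 35, 41, 8, 46, 95, 15]
  L1: h(17,6)=(17*31+6)%997=533 h(35,41)=(35*31+41)%997=129 h(8,46)=(8*31+46)%997=294 h(95,15)=(95*31+15)%997=966 -> [533, 129, 294, 966]
  L2: h(533,129)=(533*31+129)%997=700 h(294,966)=(294*31+966)%997=110 -> [700, 110]
  L3: h(700,110)=(700*31+110)%997=873 -> [873]
  root = 873 == target 873  ** MATCH **
Candidate B: set leaf[6] = 89 -> leaves = [17, 6, 1, 41, 8, 46, 89, 15]
  L0: [17, 6, 1, 41, 8, 46, 89, 15]
  L1: h(17,6)=(17*31+6)%997=533 h(1,41)=(1*31+41)%997=72 h(8,46)=(8*31+46)%997=294 h(89,15)=(89*31+15)%997=780 -> [533, 72, 294, 780]
  L2: h(533,72)=(533*31+72)%997=643 h(294,780)=(294*31+780)%997=921 -> [643, 921]
  L3: h(643,921)=(643*31+921)%997=914 -> [914]
  root = 914 != target 873
Candidate C: set leaf[3] = 94 -> leaves = [17, 6, 1, 94, 8, 46, 95, 15]
  L0: [17, 6, 1, 94, 8, 46, 95, 15]
  L1: h(17,6)=(17*31+6)%997=533 h(1,94)=(1*31+94)%997=125 h(8,46)=(8*31+46)%997=294 h(95,15)=(95*31+15)%997=966 -> [533, 125, 294, 966]
  L2: h(533,125)=(533*31+125)%997=696 h(294,966)=(294*31+966)%997=110 -> [696, 110]
  L3: h(696,110)=(696*31+110)%997=749 -> [749]
  root = 749 != target 873
Candidate A produces the target root.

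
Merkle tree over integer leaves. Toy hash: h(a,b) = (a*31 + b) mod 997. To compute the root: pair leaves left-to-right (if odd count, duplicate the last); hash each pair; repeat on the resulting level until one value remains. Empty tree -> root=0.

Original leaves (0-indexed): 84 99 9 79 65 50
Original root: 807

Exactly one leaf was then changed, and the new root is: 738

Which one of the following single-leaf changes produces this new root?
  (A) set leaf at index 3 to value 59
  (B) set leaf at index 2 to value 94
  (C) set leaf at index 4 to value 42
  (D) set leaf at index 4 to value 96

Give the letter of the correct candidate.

Original leaves: [84, 99, 9, 79, 65, 50]
Target new root: 738
Try each candidate change and compute the resulting root:
Candidate A: set leaf[3] = 59 -> leaves = [84, 99, 9, 59, 65, 50]
  L0: [84, 99, 9, 59, 65, 50]
  L1: h(84,99)=(84*31+99)%997=709 h(9,59)=(9*31+59)%997=338 h(65,50)=(65*31+50)%997=71 -> [709, 338, 71]
  L2: h(709,338)=(709*31+338)%997=383 h(71,71)=(71*31+71)%997=278 -> [383, 278]
  L3: h(383,278)=(383*31+278)%997=187 -> [187]
  root = 187 != target 738
Candidate B: set leaf[2] = 94 -> leaves = [84, 99, 94, 79, 65, 50]
  L0: [84, 99, 94, 79, 65, 50]
  L1: h(84,99)=(84*31+99)%997=709 h(94,79)=(94*31+79)%997=2 h(65,50)=(65*31+50)%997=71 -> [709, 2, 71]
  L2: h(709,2)=(709*31+2)%997=47 h(71,71)=(71*31+71)%997=278 -> [47, 278]
  L3: h(47,278)=(47*31+278)%997=738 -> [738]
  root = 738 == target 738  ** MATCH **
Candidate C: set leaf[4] = 42 -> leaves = [84, 99, 9, 79, 42, 50]
  L0: [84, 99, 9, 79, 42, 50]
  L1: h(84,99)=(84*31+99)%997=709 h(9,79)=(9*31+79)%997=358 h(42,50)=(42*31+50)%997=355 -> [709, 358, 355]
  L2: h(709,358)=(709*31+358)%997=403 h(355,355)=(355*31+355)%997=393 -> [403, 393]
  L3: h(403,393)=(403*31+393)%997=922 -> [922]
  root = 922 != target 738
Candidate D: set leaf[4] = 96 -> leaves = [84, 99, 9, 79, 96, 50]
  L0: [84, 99, 9, 79, 96, 50]
  L1: h(84,99)=(84*31+99)%997=709 h(9,79)=(9*31+79)%997=358 h(96,50)=(96*31+50)%997=35 -> [709, 358, 35]
  L2: h(709,358)=(709*31+358)%997=403 h(35,35)=(35*31+35)%997=123 -> [403, 123]
  L3: h(403,123)=(403*31+123)%997=652 -> [652]
  root = 652 != target 738
Candidate B produces the target root.

Answer: B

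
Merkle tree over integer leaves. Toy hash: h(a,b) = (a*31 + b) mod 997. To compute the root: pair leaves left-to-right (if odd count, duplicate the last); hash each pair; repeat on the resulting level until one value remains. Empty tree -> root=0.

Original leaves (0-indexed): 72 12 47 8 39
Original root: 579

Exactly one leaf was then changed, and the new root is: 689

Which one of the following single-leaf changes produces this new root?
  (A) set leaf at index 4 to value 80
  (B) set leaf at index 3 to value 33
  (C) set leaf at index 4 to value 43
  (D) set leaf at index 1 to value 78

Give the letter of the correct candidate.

Original leaves: [72, 12, 47, 8, 39]
Target new root: 689
Try each candidate change and compute the resulting root:
Candidate A: set leaf[4] = 80 -> leaves = [72, 12, 47, 8, 80]
  L0: [72, 12, 47, 8, 80]
  L1: h(72,12)=(72*31+12)%997=250 h(47,8)=(47*31+8)%997=468 h(80,80)=(80*31+80)%997=566 -> [250, 468, 566]
  L2: h(250,468)=(250*31+468)%997=242 h(566,566)=(566*31+566)%997=166 -> [242, 166]
  L3: h(242,166)=(242*31+166)%997=689 -> [689]
  root = 689 == target 689  ** MATCH **
Candidate B: set leaf[3] = 33 -> leaves = [72, 12, 47, 33, 39]
  L0: [72, 12, 47, 33, 39]
  L1: h(72,12)=(72*31+12)%997=250 h(47,33)=(47*31+33)%997=493 h(39,39)=(39*31+39)%997=251 -> [250, 493, 251]
  L2: h(250,493)=(250*31+493)%997=267 h(251,251)=(251*31+251)%997=56 -> [267, 56]
  L3: h(267,56)=(267*31+56)%997=357 -> [357]
  root = 357 != target 689
Candidate C: set leaf[4] = 43 -> leaves = [72, 12, 47, 8, 43]
  L0: [72, 12, 47, 8, 43]
  L1: h(72,12)=(72*31+12)%997=250 h(47,8)=(47*31+8)%997=468 h(43,43)=(43*31+43)%997=379 -> [250, 468, 379]
  L2: h(250,468)=(250*31+468)%997=242 h(379,379)=(379*31+379)%997=164 -> [242, 164]
  L3: h(242,164)=(242*31+164)%997=687 -> [687]
  root = 687 != target 689
Candidate D: set leaf[1] = 78 -> leaves = [72, 78, 47, 8, 39]
  L0: [72, 78, 47, 8, 39]
  L1: h(72,78)=(72*31+78)%997=316 h(47,8)=(47*31+8)%997=468 h(39,39)=(39*31+39)%997=251 -> [316, 468, 251]
  L2: h(316,468)=(316*31+468)%997=294 h(251,251)=(251*31+251)%997=56 -> [294, 56]
  L3: h(294,56)=(294*31+56)%997=197 -> [197]
  root = 197 != target 689
Candidate A produces the target root.

Answer: A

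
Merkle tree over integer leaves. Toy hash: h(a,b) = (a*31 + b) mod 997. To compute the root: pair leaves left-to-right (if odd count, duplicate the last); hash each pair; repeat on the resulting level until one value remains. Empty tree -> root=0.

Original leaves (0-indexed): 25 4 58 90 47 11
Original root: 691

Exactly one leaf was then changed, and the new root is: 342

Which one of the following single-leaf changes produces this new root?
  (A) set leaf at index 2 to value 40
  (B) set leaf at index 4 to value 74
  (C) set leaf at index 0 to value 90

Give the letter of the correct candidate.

Original leaves: [25, 4, 58, 90, 47, 11]
Target new root: 342
Try each candidate change and compute the resulting root:
Candidate A: set leaf[2] = 40 -> leaves = [25, 4, 40, 90, 47, 11]
  L0: [25, 4, 40, 90, 47, 11]
  L1: h(25,4)=(25*31+4)%997=779 h(40,90)=(40*31+90)%997=333 h(47,11)=(47*31+11)%997=471 -> [779, 333, 471]
  L2: h(779,333)=(779*31+333)%997=554 h(471,471)=(471*31+471)%997=117 -> [554, 117]
  L3: h(554,117)=(554*31+117)%997=342 -> [342]
  root = 342 == target 342  ** MATCH **
Candidate B: set leaf[4] = 74 -> leaves = [25, 4, 58, 90, 74, 11]
  L0: [25, 4, 58, 90, 74, 11]
  L1: h(25,4)=(25*31+4)%997=779 h(58,90)=(58*31+90)%997=891 h(74,11)=(74*31+11)%997=311 -> [779, 891, 311]
  L2: h(779,891)=(779*31+891)%997=115 h(311,311)=(311*31+311)%997=979 -> [115, 979]
  L3: h(115,979)=(115*31+979)%997=556 -> [556]
  root = 556 != target 342
Candidate C: set leaf[0] = 90 -> leaves = [90, 4, 58, 90, 47, 11]
  L0: [90, 4, 58, 90, 47, 11]
  L1: h(90,4)=(90*31+4)%997=800 h(58,90)=(58*31+90)%997=891 h(47,11)=(47*31+11)%997=471 -> [800, 891, 471]
  L2: h(800,891)=(800*31+891)%997=766 h(471,471)=(471*31+471)%997=117 -> [766, 117]
  L3: h(766,117)=(766*31+117)%997=932 -> [932]
  root = 932 != target 342
Candidate A produces the target root.

Answer: A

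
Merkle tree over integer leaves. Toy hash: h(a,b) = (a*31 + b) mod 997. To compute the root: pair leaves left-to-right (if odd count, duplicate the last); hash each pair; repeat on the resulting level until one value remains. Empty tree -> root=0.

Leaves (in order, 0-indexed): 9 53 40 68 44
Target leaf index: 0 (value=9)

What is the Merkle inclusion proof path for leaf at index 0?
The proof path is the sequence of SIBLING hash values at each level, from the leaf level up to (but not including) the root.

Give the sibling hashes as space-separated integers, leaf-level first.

L0 (leaves): [9, 53, 40, 68, 44], target index=0
L1: h(9,53)=(9*31+53)%997=332 [pair 0] h(40,68)=(40*31+68)%997=311 [pair 1] h(44,44)=(44*31+44)%997=411 [pair 2] -> [332, 311, 411]
  Sibling for proof at L0: 53
L2: h(332,311)=(332*31+311)%997=633 [pair 0] h(411,411)=(411*31+411)%997=191 [pair 1] -> [633, 191]
  Sibling for proof at L1: 311
L3: h(633,191)=(633*31+191)%997=871 [pair 0] -> [871]
  Sibling for proof at L2: 191
Root: 871
Proof path (sibling hashes from leaf to root): [53, 311, 191]

Answer: 53 311 191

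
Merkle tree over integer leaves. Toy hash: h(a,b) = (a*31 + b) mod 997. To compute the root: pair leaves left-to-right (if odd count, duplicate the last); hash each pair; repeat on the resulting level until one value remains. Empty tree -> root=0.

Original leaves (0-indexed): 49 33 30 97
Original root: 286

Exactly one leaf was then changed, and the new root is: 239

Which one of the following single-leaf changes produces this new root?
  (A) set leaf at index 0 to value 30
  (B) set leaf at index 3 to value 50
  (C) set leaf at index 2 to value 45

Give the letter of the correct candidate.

Original leaves: [49, 33, 30, 97]
Target new root: 239
Try each candidate change and compute the resulting root:
Candidate A: set leaf[0] = 30 -> leaves = [30, 33, 30, 97]
  L0: [30, 33, 30, 97]
  L1: h(30,33)=(30*31+33)%997=963 h(30,97)=(30*31+97)%997=30 -> [963, 30]
  L2: h(963,30)=(963*31+30)%997=970 -> [970]
  root = 970 != target 239
Candidate B: set leaf[3] = 50 -> leaves = [49, 33, 30, 50]
  L0: [49, 33, 30, 50]
  L1: h(49,33)=(49*31+33)%997=555 h(30,50)=(30*31+50)%997=980 -> [555, 980]
  L2: h(555,980)=(555*31+980)%997=239 -> [239]
  root = 239 == target 239  ** MATCH **
Candidate C: set leaf[2] = 45 -> leaves = [49, 33, 45, 97]
  L0: [49, 33, 45, 97]
  L1: h(49,33)=(49*31+33)%997=555 h(45,97)=(45*31+97)%997=495 -> [555, 495]
  L2: h(555,495)=(555*31+495)%997=751 -> [751]
  root = 751 != target 239
Candidate B produces the target root.

Answer: B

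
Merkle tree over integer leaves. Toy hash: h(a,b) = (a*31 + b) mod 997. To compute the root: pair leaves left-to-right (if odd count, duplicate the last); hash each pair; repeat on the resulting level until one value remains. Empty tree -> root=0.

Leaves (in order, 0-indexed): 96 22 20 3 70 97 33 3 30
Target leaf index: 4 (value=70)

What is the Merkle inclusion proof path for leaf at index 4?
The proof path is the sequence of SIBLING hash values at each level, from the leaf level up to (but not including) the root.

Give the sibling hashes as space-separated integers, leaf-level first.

L0 (leaves): [96, 22, 20, 3, 70, 97, 33, 3, 30], target index=4
L1: h(96,22)=(96*31+22)%997=7 [pair 0] h(20,3)=(20*31+3)%997=623 [pair 1] h(70,97)=(70*31+97)%997=273 [pair 2] h(33,3)=(33*31+3)%997=29 [pair 3] h(30,30)=(30*31+30)%997=960 [pair 4] -> [7, 623, 273, 29, 960]
  Sibling for proof at L0: 97
L2: h(7,623)=(7*31+623)%997=840 [pair 0] h(273,29)=(273*31+29)%997=516 [pair 1] h(960,960)=(960*31+960)%997=810 [pair 2] -> [840, 516, 810]
  Sibling for proof at L1: 29
L3: h(840,516)=(840*31+516)%997=634 [pair 0] h(810,810)=(810*31+810)%997=995 [pair 1] -> [634, 995]
  Sibling for proof at L2: 840
L4: h(634,995)=(634*31+995)%997=709 [pair 0] -> [709]
  Sibling for proof at L3: 995
Root: 709
Proof path (sibling hashes from leaf to root): [97, 29, 840, 995]

Answer: 97 29 840 995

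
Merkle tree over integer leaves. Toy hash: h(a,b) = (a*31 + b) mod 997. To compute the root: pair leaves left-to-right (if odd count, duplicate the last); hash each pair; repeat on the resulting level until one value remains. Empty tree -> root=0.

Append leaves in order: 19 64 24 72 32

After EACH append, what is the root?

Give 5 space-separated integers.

Answer: 19 653 74 122 658

Derivation:
After append 19 (leaves=[19]):
  L0: [19]
  root=19
After append 64 (leaves=[19, 64]):
  L0: [19, 64]
  L1: h(19,64)=(19*31+64)%997=653 -> [653]
  root=653
After append 24 (leaves=[19, 64, 24]):
  L0: [19, 64, 24]
  L1: h(19,64)=(19*31+64)%997=653 h(24,24)=(24*31+24)%997=768 -> [653, 768]
  L2: h(653,768)=(653*31+768)%997=74 -> [74]
  root=74
After append 72 (leaves=[19, 64, 24, 72]):
  L0: [19, 64, 24, 72]
  L1: h(19,64)=(19*31+64)%997=653 h(24,72)=(24*31+72)%997=816 -> [653, 816]
  L2: h(653,816)=(653*31+816)%997=122 -> [122]
  root=122
After append 32 (leaves=[19, 64, 24, 72, 32]):
  L0: [19, 64, 24, 72, 32]
  L1: h(19,64)=(19*31+64)%997=653 h(24,72)=(24*31+72)%997=816 h(32,32)=(32*31+32)%997=27 -> [653, 816, 27]
  L2: h(653,816)=(653*31+816)%997=122 h(27,27)=(27*31+27)%997=864 -> [122, 864]
  L3: h(122,864)=(122*31+864)%997=658 -> [658]
  root=658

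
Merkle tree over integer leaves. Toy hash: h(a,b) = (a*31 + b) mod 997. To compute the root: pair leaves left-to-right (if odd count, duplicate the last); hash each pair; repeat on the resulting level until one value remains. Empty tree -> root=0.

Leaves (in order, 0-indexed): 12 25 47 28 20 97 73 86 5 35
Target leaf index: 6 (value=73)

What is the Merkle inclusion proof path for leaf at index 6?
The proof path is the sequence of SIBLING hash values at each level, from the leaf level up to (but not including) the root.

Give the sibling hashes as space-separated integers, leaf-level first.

Answer: 86 717 831 145

Derivation:
L0 (leaves): [12, 25, 47, 28, 20, 97, 73, 86, 5, 35], target index=6
L1: h(12,25)=(12*31+25)%997=397 [pair 0] h(47,28)=(47*31+28)%997=488 [pair 1] h(20,97)=(20*31+97)%997=717 [pair 2] h(73,86)=(73*31+86)%997=355 [pair 3] h(5,35)=(5*31+35)%997=190 [pair 4] -> [397, 488, 717, 355, 190]
  Sibling for proof at L0: 86
L2: h(397,488)=(397*31+488)%997=831 [pair 0] h(717,355)=(717*31+355)%997=648 [pair 1] h(190,190)=(190*31+190)%997=98 [pair 2] -> [831, 648, 98]
  Sibling for proof at L1: 717
L3: h(831,648)=(831*31+648)%997=487 [pair 0] h(98,98)=(98*31+98)%997=145 [pair 1] -> [487, 145]
  Sibling for proof at L2: 831
L4: h(487,145)=(487*31+145)%997=287 [pair 0] -> [287]
  Sibling for proof at L3: 145
Root: 287
Proof path (sibling hashes from leaf to root): [86, 717, 831, 145]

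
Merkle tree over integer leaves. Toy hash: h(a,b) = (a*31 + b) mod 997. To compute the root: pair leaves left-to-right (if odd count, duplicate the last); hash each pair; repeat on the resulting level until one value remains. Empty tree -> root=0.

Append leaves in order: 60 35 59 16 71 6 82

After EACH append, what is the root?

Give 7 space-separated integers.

After append 60 (leaves=[60]):
  L0: [60]
  root=60
After append 35 (leaves=[60, 35]):
  L0: [60, 35]
  L1: h(60,35)=(60*31+35)%997=898 -> [898]
  root=898
After append 59 (leaves=[60, 35, 59]):
  L0: [60, 35, 59]
  L1: h(60,35)=(60*31+35)%997=898 h(59,59)=(59*31+59)%997=891 -> [898, 891]
  L2: h(898,891)=(898*31+891)%997=813 -> [813]
  root=813
After append 16 (leaves=[60, 35, 59, 16]):
  L0: [60, 35, 59, 16]
  L1: h(60,35)=(60*31+35)%997=898 h(59,16)=(59*31+16)%997=848 -> [898, 848]
  L2: h(898,848)=(898*31+848)%997=770 -> [770]
  root=770
After append 71 (leaves=[60, 35, 59, 16, 71]):
  L0: [60, 35, 59, 16, 71]
  L1: h(60,35)=(60*31+35)%997=898 h(59,16)=(59*31+16)%997=848 h(71,71)=(71*31+71)%997=278 -> [898, 848, 278]
  L2: h(898,848)=(898*31+848)%997=770 h(278,278)=(278*31+278)%997=920 -> [770, 920]
  L3: h(770,920)=(770*31+920)%997=862 -> [862]
  root=862
After append 6 (leaves=[60, 35, 59, 16, 71, 6]):
  L0: [60, 35, 59, 16, 71, 6]
  L1: h(60,35)=(60*31+35)%997=898 h(59,16)=(59*31+16)%997=848 h(71,6)=(71*31+6)%997=213 -> [898, 848, 213]
  L2: h(898,848)=(898*31+848)%997=770 h(213,213)=(213*31+213)%997=834 -> [770, 834]
  L3: h(770,834)=(770*31+834)%997=776 -> [776]
  root=776
After append 82 (leaves=[60, 35, 59, 16, 71, 6, 82]):
  L0: [60, 35, 59, 16, 71, 6, 82]
  L1: h(60,35)=(60*31+35)%997=898 h(59,16)=(59*31+16)%997=848 h(71,6)=(71*31+6)%997=213 h(82,82)=(82*31+82)%997=630 -> [898, 848, 213, 630]
  L2: h(898,848)=(898*31+848)%997=770 h(213,630)=(213*31+630)%997=254 -> [770, 254]
  L3: h(770,254)=(770*31+254)%997=196 -> [196]
  root=196

Answer: 60 898 813 770 862 776 196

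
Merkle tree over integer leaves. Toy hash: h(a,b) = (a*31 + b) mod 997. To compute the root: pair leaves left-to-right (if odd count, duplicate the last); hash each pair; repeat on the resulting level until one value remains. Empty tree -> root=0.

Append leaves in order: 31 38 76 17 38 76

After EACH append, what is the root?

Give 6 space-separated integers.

Answer: 31 2 500 441 739 958

Derivation:
After append 31 (leaves=[31]):
  L0: [31]
  root=31
After append 38 (leaves=[31, 38]):
  L0: [31, 38]
  L1: h(31,38)=(31*31+38)%997=2 -> [2]
  root=2
After append 76 (leaves=[31, 38, 76]):
  L0: [31, 38, 76]
  L1: h(31,38)=(31*31+38)%997=2 h(76,76)=(76*31+76)%997=438 -> [2, 438]
  L2: h(2,438)=(2*31+438)%997=500 -> [500]
  root=500
After append 17 (leaves=[31, 38, 76, 17]):
  L0: [31, 38, 76, 17]
  L1: h(31,38)=(31*31+38)%997=2 h(76,17)=(76*31+17)%997=379 -> [2, 379]
  L2: h(2,379)=(2*31+379)%997=441 -> [441]
  root=441
After append 38 (leaves=[31, 38, 76, 17, 38]):
  L0: [31, 38, 76, 17, 38]
  L1: h(31,38)=(31*31+38)%997=2 h(76,17)=(76*31+17)%997=379 h(38,38)=(38*31+38)%997=219 -> [2, 379, 219]
  L2: h(2,379)=(2*31+379)%997=441 h(219,219)=(219*31+219)%997=29 -> [441, 29]
  L3: h(441,29)=(441*31+29)%997=739 -> [739]
  root=739
After append 76 (leaves=[31, 38, 76, 17, 38, 76]):
  L0: [31, 38, 76, 17, 38, 76]
  L1: h(31,38)=(31*31+38)%997=2 h(76,17)=(76*31+17)%997=379 h(38,76)=(38*31+76)%997=257 -> [2, 379, 257]
  L2: h(2,379)=(2*31+379)%997=441 h(257,257)=(257*31+257)%997=248 -> [441, 248]
  L3: h(441,248)=(441*31+248)%997=958 -> [958]
  root=958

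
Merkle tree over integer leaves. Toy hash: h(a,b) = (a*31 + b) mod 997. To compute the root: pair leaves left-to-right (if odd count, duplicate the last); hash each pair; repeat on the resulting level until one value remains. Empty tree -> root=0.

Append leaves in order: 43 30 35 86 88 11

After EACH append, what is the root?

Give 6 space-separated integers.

Answer: 43 366 502 553 576 106

Derivation:
After append 43 (leaves=[43]):
  L0: [43]
  root=43
After append 30 (leaves=[43, 30]):
  L0: [43, 30]
  L1: h(43,30)=(43*31+30)%997=366 -> [366]
  root=366
After append 35 (leaves=[43, 30, 35]):
  L0: [43, 30, 35]
  L1: h(43,30)=(43*31+30)%997=366 h(35,35)=(35*31+35)%997=123 -> [366, 123]
  L2: h(366,123)=(366*31+123)%997=502 -> [502]
  root=502
After append 86 (leaves=[43, 30, 35, 86]):
  L0: [43, 30, 35, 86]
  L1: h(43,30)=(43*31+30)%997=366 h(35,86)=(35*31+86)%997=174 -> [366, 174]
  L2: h(366,174)=(366*31+174)%997=553 -> [553]
  root=553
After append 88 (leaves=[43, 30, 35, 86, 88]):
  L0: [43, 30, 35, 86, 88]
  L1: h(43,30)=(43*31+30)%997=366 h(35,86)=(35*31+86)%997=174 h(88,88)=(88*31+88)%997=822 -> [366, 174, 822]
  L2: h(366,174)=(366*31+174)%997=553 h(822,822)=(822*31+822)%997=382 -> [553, 382]
  L3: h(553,382)=(553*31+382)%997=576 -> [576]
  root=576
After append 11 (leaves=[43, 30, 35, 86, 88, 11]):
  L0: [43, 30, 35, 86, 88, 11]
  L1: h(43,30)=(43*31+30)%997=366 h(35,86)=(35*31+86)%997=174 h(88,11)=(88*31+11)%997=745 -> [366, 174, 745]
  L2: h(366,174)=(366*31+174)%997=553 h(745,745)=(745*31+745)%997=909 -> [553, 909]
  L3: h(553,909)=(553*31+909)%997=106 -> [106]
  root=106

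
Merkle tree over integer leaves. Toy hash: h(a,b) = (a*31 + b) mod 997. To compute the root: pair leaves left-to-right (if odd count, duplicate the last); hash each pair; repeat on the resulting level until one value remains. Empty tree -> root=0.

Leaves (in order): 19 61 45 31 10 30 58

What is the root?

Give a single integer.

Answer: 301

Derivation:
L0: [19, 61, 45, 31, 10, 30, 58]
L1: h(19,61)=(19*31+61)%997=650 h(45,31)=(45*31+31)%997=429 h(10,30)=(10*31+30)%997=340 h(58,58)=(58*31+58)%997=859 -> [650, 429, 340, 859]
L2: h(650,429)=(650*31+429)%997=639 h(340,859)=(340*31+859)%997=432 -> [639, 432]
L3: h(639,432)=(639*31+432)%997=301 -> [301]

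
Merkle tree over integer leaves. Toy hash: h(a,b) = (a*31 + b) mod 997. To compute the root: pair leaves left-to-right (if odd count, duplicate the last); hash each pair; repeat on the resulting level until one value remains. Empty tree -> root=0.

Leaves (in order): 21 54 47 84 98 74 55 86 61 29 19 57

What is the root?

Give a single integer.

Answer: 632

Derivation:
L0: [21, 54, 47, 84, 98, 74, 55, 86, 61, 29, 19, 57]
L1: h(21,54)=(21*31+54)%997=705 h(47,84)=(47*31+84)%997=544 h(98,74)=(98*31+74)%997=121 h(55,86)=(55*31+86)%997=794 h(61,29)=(61*31+29)%997=923 h(19,57)=(19*31+57)%997=646 -> [705, 544, 121, 794, 923, 646]
L2: h(705,544)=(705*31+544)%997=465 h(121,794)=(121*31+794)%997=557 h(923,646)=(923*31+646)%997=346 -> [465, 557, 346]
L3: h(465,557)=(465*31+557)%997=17 h(346,346)=(346*31+346)%997=105 -> [17, 105]
L4: h(17,105)=(17*31+105)%997=632 -> [632]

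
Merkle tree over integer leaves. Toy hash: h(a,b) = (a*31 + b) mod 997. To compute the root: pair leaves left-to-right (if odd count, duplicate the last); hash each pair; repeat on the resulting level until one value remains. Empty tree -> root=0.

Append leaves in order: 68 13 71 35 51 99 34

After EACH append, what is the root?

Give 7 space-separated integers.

After append 68 (leaves=[68]):
  L0: [68]
  root=68
After append 13 (leaves=[68, 13]):
  L0: [68, 13]
  L1: h(68,13)=(68*31+13)%997=127 -> [127]
  root=127
After append 71 (leaves=[68, 13, 71]):
  L0: [68, 13, 71]
  L1: h(68,13)=(68*31+13)%997=127 h(71,71)=(71*31+71)%997=278 -> [127, 278]
  L2: h(127,278)=(127*31+278)%997=227 -> [227]
  root=227
After append 35 (leaves=[68, 13, 71, 35]):
  L0: [68, 13, 71, 35]
  L1: h(68,13)=(68*31+13)%997=127 h(71,35)=(71*31+35)%997=242 -> [127, 242]
  L2: h(127,242)=(127*31+242)%997=191 -> [191]
  root=191
After append 51 (leaves=[68, 13, 71, 35, 51]):
  L0: [68, 13, 71, 35, 51]
  L1: h(68,13)=(68*31+13)%997=127 h(71,35)=(71*31+35)%997=242 h(51,51)=(51*31+51)%997=635 -> [127, 242, 635]
  L2: h(127,242)=(127*31+242)%997=191 h(635,635)=(635*31+635)%997=380 -> [191, 380]
  L3: h(191,380)=(191*31+380)%997=319 -> [319]
  root=319
After append 99 (leaves=[68, 13, 71, 35, 51, 99]):
  L0: [68, 13, 71, 35, 51, 99]
  L1: h(68,13)=(68*31+13)%997=127 h(71,35)=(71*31+35)%997=242 h(51,99)=(51*31+99)%997=683 -> [127, 242, 683]
  L2: h(127,242)=(127*31+242)%997=191 h(683,683)=(683*31+683)%997=919 -> [191, 919]
  L3: h(191,919)=(191*31+919)%997=858 -> [858]
  root=858
After append 34 (leaves=[68, 13, 71, 35, 51, 99, 34]):
  L0: [68, 13, 71, 35, 51, 99, 34]
  L1: h(68,13)=(68*31+13)%997=127 h(71,35)=(71*31+35)%997=242 h(51,99)=(51*31+99)%997=683 h(34,34)=(34*31+34)%997=91 -> [127, 242, 683, 91]
  L2: h(127,242)=(127*31+242)%997=191 h(683,91)=(683*31+91)%997=327 -> [191, 327]
  L3: h(191,327)=(191*31+327)%997=266 -> [266]
  root=266

Answer: 68 127 227 191 319 858 266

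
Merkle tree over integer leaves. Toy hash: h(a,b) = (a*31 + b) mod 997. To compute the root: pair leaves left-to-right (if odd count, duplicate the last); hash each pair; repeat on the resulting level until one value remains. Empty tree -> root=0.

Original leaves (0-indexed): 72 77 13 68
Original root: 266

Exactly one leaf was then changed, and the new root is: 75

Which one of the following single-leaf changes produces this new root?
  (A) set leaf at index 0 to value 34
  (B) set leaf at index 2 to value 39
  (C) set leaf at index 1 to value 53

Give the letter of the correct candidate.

Answer: B

Derivation:
Original leaves: [72, 77, 13, 68]
Target new root: 75
Try each candidate change and compute the resulting root:
Candidate A: set leaf[0] = 34 -> leaves = [34, 77, 13, 68]
  L0: [34, 77, 13, 68]
  L1: h(34,77)=(34*31+77)%997=134 h(13,68)=(13*31+68)%997=471 -> [134, 471]
  L2: h(134,471)=(134*31+471)%997=637 -> [637]
  root = 637 != target 75
Candidate B: set leaf[2] = 39 -> leaves = [72, 77, 39, 68]
  L0: [72, 77, 39, 68]
  L1: h(72,77)=(72*31+77)%997=315 h(39,68)=(39*31+68)%997=280 -> [315, 280]
  L2: h(315,280)=(315*31+280)%997=75 -> [75]
  root = 75 == target 75  ** MATCH **
Candidate C: set leaf[1] = 53 -> leaves = [72, 53, 13, 68]
  L0: [72, 53, 13, 68]
  L1: h(72,53)=(72*31+53)%997=291 h(13,68)=(13*31+68)%997=471 -> [291, 471]
  L2: h(291,471)=(291*31+471)%997=519 -> [519]
  root = 519 != target 75
Candidate B produces the target root.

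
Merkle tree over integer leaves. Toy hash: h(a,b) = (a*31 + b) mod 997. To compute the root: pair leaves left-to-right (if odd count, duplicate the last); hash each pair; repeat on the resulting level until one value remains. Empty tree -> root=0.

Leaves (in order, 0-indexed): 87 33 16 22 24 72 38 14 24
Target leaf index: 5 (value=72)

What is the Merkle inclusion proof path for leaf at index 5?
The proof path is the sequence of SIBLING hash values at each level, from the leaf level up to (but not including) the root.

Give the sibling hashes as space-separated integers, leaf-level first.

L0 (leaves): [87, 33, 16, 22, 24, 72, 38, 14, 24], target index=5
L1: h(87,33)=(87*31+33)%997=736 [pair 0] h(16,22)=(16*31+22)%997=518 [pair 1] h(24,72)=(24*31+72)%997=816 [pair 2] h(38,14)=(38*31+14)%997=195 [pair 3] h(24,24)=(24*31+24)%997=768 [pair 4] -> [736, 518, 816, 195, 768]
  Sibling for proof at L0: 24
L2: h(736,518)=(736*31+518)%997=403 [pair 0] h(816,195)=(816*31+195)%997=566 [pair 1] h(768,768)=(768*31+768)%997=648 [pair 2] -> [403, 566, 648]
  Sibling for proof at L1: 195
L3: h(403,566)=(403*31+566)%997=98 [pair 0] h(648,648)=(648*31+648)%997=796 [pair 1] -> [98, 796]
  Sibling for proof at L2: 403
L4: h(98,796)=(98*31+796)%997=843 [pair 0] -> [843]
  Sibling for proof at L3: 796
Root: 843
Proof path (sibling hashes from leaf to root): [24, 195, 403, 796]

Answer: 24 195 403 796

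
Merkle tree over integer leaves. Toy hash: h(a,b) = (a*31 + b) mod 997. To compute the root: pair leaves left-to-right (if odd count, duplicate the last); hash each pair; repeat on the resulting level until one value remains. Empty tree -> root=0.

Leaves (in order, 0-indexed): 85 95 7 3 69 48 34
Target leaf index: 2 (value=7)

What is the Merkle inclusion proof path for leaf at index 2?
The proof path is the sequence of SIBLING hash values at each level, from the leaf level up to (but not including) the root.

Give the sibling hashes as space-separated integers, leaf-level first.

Answer: 3 736 92

Derivation:
L0 (leaves): [85, 95, 7, 3, 69, 48, 34], target index=2
L1: h(85,95)=(85*31+95)%997=736 [pair 0] h(7,3)=(7*31+3)%997=220 [pair 1] h(69,48)=(69*31+48)%997=193 [pair 2] h(34,34)=(34*31+34)%997=91 [pair 3] -> [736, 220, 193, 91]
  Sibling for proof at L0: 3
L2: h(736,220)=(736*31+220)%997=105 [pair 0] h(193,91)=(193*31+91)%997=92 [pair 1] -> [105, 92]
  Sibling for proof at L1: 736
L3: h(105,92)=(105*31+92)%997=356 [pair 0] -> [356]
  Sibling for proof at L2: 92
Root: 356
Proof path (sibling hashes from leaf to root): [3, 736, 92]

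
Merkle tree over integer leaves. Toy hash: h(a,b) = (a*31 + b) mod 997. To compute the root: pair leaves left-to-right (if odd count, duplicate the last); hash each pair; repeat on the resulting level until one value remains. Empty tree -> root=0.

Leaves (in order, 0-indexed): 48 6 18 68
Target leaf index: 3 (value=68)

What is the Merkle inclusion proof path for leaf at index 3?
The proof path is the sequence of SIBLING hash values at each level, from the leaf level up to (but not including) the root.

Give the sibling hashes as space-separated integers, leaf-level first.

L0 (leaves): [48, 6, 18, 68], target index=3
L1: h(48,6)=(48*31+6)%997=497 [pair 0] h(18,68)=(18*31+68)%997=626 [pair 1] -> [497, 626]
  Sibling for proof at L0: 18
L2: h(497,626)=(497*31+626)%997=81 [pair 0] -> [81]
  Sibling for proof at L1: 497
Root: 81
Proof path (sibling hashes from leaf to root): [18, 497]

Answer: 18 497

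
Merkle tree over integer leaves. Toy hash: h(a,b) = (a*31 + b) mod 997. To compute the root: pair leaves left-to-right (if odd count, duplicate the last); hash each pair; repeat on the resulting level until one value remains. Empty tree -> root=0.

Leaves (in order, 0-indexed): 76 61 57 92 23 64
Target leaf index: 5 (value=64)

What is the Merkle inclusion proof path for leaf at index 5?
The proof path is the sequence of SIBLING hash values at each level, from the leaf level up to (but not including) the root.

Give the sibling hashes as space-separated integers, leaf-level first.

L0 (leaves): [76, 61, 57, 92, 23, 64], target index=5
L1: h(76,61)=(76*31+61)%997=423 [pair 0] h(57,92)=(57*31+92)%997=862 [pair 1] h(23,64)=(23*31+64)%997=777 [pair 2] -> [423, 862, 777]
  Sibling for proof at L0: 23
L2: h(423,862)=(423*31+862)%997=17 [pair 0] h(777,777)=(777*31+777)%997=936 [pair 1] -> [17, 936]
  Sibling for proof at L1: 777
L3: h(17,936)=(17*31+936)%997=466 [pair 0] -> [466]
  Sibling for proof at L2: 17
Root: 466
Proof path (sibling hashes from leaf to root): [23, 777, 17]

Answer: 23 777 17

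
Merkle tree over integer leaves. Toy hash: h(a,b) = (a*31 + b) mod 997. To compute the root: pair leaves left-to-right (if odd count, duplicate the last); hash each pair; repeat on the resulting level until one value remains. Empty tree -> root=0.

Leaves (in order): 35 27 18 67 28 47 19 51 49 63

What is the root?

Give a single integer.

Answer: 408

Derivation:
L0: [35, 27, 18, 67, 28, 47, 19, 51, 49, 63]
L1: h(35,27)=(35*31+27)%997=115 h(18,67)=(18*31+67)%997=625 h(28,47)=(28*31+47)%997=915 h(19,51)=(19*31+51)%997=640 h(49,63)=(49*31+63)%997=585 -> [115, 625, 915, 640, 585]
L2: h(115,625)=(115*31+625)%997=202 h(915,640)=(915*31+640)%997=92 h(585,585)=(585*31+585)%997=774 -> [202, 92, 774]
L3: h(202,92)=(202*31+92)%997=372 h(774,774)=(774*31+774)%997=840 -> [372, 840]
L4: h(372,840)=(372*31+840)%997=408 -> [408]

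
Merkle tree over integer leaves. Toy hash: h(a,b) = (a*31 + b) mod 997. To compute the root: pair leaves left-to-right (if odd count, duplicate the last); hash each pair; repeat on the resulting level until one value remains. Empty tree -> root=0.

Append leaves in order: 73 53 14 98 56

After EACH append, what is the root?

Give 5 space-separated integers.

After append 73 (leaves=[73]):
  L0: [73]
  root=73
After append 53 (leaves=[73, 53]):
  L0: [73, 53]
  L1: h(73,53)=(73*31+53)%997=322 -> [322]
  root=322
After append 14 (leaves=[73, 53, 14]):
  L0: [73, 53, 14]
  L1: h(73,53)=(73*31+53)%997=322 h(14,14)=(14*31+14)%997=448 -> [322, 448]
  L2: h(322,448)=(322*31+448)%997=460 -> [460]
  root=460
After append 98 (leaves=[73, 53, 14, 98]):
  L0: [73, 53, 14, 98]
  L1: h(73,53)=(73*31+53)%997=322 h(14,98)=(14*31+98)%997=532 -> [322, 532]
  L2: h(322,532)=(322*31+532)%997=544 -> [544]
  root=544
After append 56 (leaves=[73, 53, 14, 98, 56]):
  L0: [73, 53, 14, 98, 56]
  L1: h(73,53)=(73*31+53)%997=322 h(14,98)=(14*31+98)%997=532 h(56,56)=(56*31+56)%997=795 -> [322, 532, 795]
  L2: h(322,532)=(322*31+532)%997=544 h(795,795)=(795*31+795)%997=515 -> [544, 515]
  L3: h(544,515)=(544*31+515)%997=430 -> [430]
  root=430

Answer: 73 322 460 544 430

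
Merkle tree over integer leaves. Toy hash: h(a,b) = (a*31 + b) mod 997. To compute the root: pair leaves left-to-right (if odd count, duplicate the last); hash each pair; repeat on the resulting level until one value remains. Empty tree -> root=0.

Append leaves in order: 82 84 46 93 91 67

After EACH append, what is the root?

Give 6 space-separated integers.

After append 82 (leaves=[82]):
  L0: [82]
  root=82
After append 84 (leaves=[82, 84]):
  L0: [82, 84]
  L1: h(82,84)=(82*31+84)%997=632 -> [632]
  root=632
After append 46 (leaves=[82, 84, 46]):
  L0: [82, 84, 46]
  L1: h(82,84)=(82*31+84)%997=632 h(46,46)=(46*31+46)%997=475 -> [632, 475]
  L2: h(632,475)=(632*31+475)%997=127 -> [127]
  root=127
After append 93 (leaves=[82, 84, 46, 93]):
  L0: [82, 84, 46, 93]
  L1: h(82,84)=(82*31+84)%997=632 h(46,93)=(46*31+93)%997=522 -> [632, 522]
  L2: h(632,522)=(632*31+522)%997=174 -> [174]
  root=174
After append 91 (leaves=[82, 84, 46, 93, 91]):
  L0: [82, 84, 46, 93, 91]
  L1: h(82,84)=(82*31+84)%997=632 h(46,93)=(46*31+93)%997=522 h(91,91)=(91*31+91)%997=918 -> [632, 522, 918]
  L2: h(632,522)=(632*31+522)%997=174 h(918,918)=(918*31+918)%997=463 -> [174, 463]
  L3: h(174,463)=(174*31+463)%997=872 -> [872]
  root=872
After append 67 (leaves=[82, 84, 46, 93, 91, 67]):
  L0: [82, 84, 46, 93, 91, 67]
  L1: h(82,84)=(82*31+84)%997=632 h(46,93)=(46*31+93)%997=522 h(91,67)=(91*31+67)%997=894 -> [632, 522, 894]
  L2: h(632,522)=(632*31+522)%997=174 h(894,894)=(894*31+894)%997=692 -> [174, 692]
  L3: h(174,692)=(174*31+692)%997=104 -> [104]
  root=104

Answer: 82 632 127 174 872 104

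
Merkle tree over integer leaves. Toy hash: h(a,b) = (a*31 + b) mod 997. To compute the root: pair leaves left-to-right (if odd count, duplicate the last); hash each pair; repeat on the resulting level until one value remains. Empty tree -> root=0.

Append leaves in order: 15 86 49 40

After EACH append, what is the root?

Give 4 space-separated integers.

Answer: 15 551 703 694

Derivation:
After append 15 (leaves=[15]):
  L0: [15]
  root=15
After append 86 (leaves=[15, 86]):
  L0: [15, 86]
  L1: h(15,86)=(15*31+86)%997=551 -> [551]
  root=551
After append 49 (leaves=[15, 86, 49]):
  L0: [15, 86, 49]
  L1: h(15,86)=(15*31+86)%997=551 h(49,49)=(49*31+49)%997=571 -> [551, 571]
  L2: h(551,571)=(551*31+571)%997=703 -> [703]
  root=703
After append 40 (leaves=[15, 86, 49, 40]):
  L0: [15, 86, 49, 40]
  L1: h(15,86)=(15*31+86)%997=551 h(49,40)=(49*31+40)%997=562 -> [551, 562]
  L2: h(551,562)=(551*31+562)%997=694 -> [694]
  root=694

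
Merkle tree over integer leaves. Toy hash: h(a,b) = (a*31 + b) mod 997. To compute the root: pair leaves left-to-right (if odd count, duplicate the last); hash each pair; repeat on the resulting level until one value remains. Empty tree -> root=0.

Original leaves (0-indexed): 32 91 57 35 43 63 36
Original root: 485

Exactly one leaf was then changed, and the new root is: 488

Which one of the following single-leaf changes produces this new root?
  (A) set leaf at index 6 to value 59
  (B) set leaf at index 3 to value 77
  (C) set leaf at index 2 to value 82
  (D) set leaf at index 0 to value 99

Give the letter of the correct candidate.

Answer: D

Derivation:
Original leaves: [32, 91, 57, 35, 43, 63, 36]
Target new root: 488
Try each candidate change and compute the resulting root:
Candidate A: set leaf[6] = 59 -> leaves = [32, 91, 57, 35, 43, 63, 59]
  L0: [32, 91, 57, 35, 43, 63, 59]
  L1: h(32,91)=(32*31+91)%997=86 h(57,35)=(57*31+35)%997=805 h(43,63)=(43*31+63)%997=399 h(59,59)=(59*31+59)%997=891 -> [86, 805, 399, 891]
  L2: h(86,805)=(86*31+805)%997=480 h(399,891)=(399*31+891)%997=299 -> [480, 299]
  L3: h(480,299)=(480*31+299)%997=224 -> [224]
  root = 224 != target 488
Candidate B: set leaf[3] = 77 -> leaves = [32, 91, 57, 77, 43, 63, 36]
  L0: [32, 91, 57, 77, 43, 63, 36]
  L1: h(32,91)=(32*31+91)%997=86 h(57,77)=(57*31+77)%997=847 h(43,63)=(43*31+63)%997=399 h(36,36)=(36*31+36)%997=155 -> [86, 847, 399, 155]
  L2: h(86,847)=(86*31+847)%997=522 h(399,155)=(399*31+155)%997=560 -> [522, 560]
  L3: h(522,560)=(522*31+560)%997=790 -> [790]
  root = 790 != target 488
Candidate C: set leaf[2] = 82 -> leaves = [32, 91, 82, 35, 43, 63, 36]
  L0: [32, 91, 82, 35, 43, 63, 36]
  L1: h(32,91)=(32*31+91)%997=86 h(82,35)=(82*31+35)%997=583 h(43,63)=(43*31+63)%997=399 h(36,36)=(36*31+36)%997=155 -> [86, 583, 399, 155]
  L2: h(86,583)=(86*31+583)%997=258 h(399,155)=(399*31+155)%997=560 -> [258, 560]
  L3: h(258,560)=(258*31+560)%997=582 -> [582]
  root = 582 != target 488
Candidate D: set leaf[0] = 99 -> leaves = [99, 91, 57, 35, 43, 63, 36]
  L0: [99, 91, 57, 35, 43, 63, 36]
  L1: h(99,91)=(99*31+91)%997=169 h(57,35)=(57*31+35)%997=805 h(43,63)=(43*31+63)%997=399 h(36,36)=(36*31+36)%997=155 -> [169, 805, 399, 155]
  L2: h(169,805)=(169*31+805)%997=62 h(399,155)=(399*31+155)%997=560 -> [62, 560]
  L3: h(62,560)=(62*31+560)%997=488 -> [488]
  root = 488 == target 488  ** MATCH **
Candidate D produces the target root.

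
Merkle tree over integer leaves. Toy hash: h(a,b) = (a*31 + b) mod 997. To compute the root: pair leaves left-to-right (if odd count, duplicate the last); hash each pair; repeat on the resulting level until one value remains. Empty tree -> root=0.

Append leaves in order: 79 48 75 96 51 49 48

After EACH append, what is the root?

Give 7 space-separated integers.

After append 79 (leaves=[79]):
  L0: [79]
  root=79
After append 48 (leaves=[79, 48]):
  L0: [79, 48]
  L1: h(79,48)=(79*31+48)%997=503 -> [503]
  root=503
After append 75 (leaves=[79, 48, 75]):
  L0: [79, 48, 75]
  L1: h(79,48)=(79*31+48)%997=503 h(75,75)=(75*31+75)%997=406 -> [503, 406]
  L2: h(503,406)=(503*31+406)%997=47 -> [47]
  root=47
After append 96 (leaves=[79, 48, 75, 96]):
  L0: [79, 48, 75, 96]
  L1: h(79,48)=(79*31+48)%997=503 h(75,96)=(75*31+96)%997=427 -> [503, 427]
  L2: h(503,427)=(503*31+427)%997=68 -> [68]
  root=68
After append 51 (leaves=[79, 48, 75, 96, 51]):
  L0: [79, 48, 75, 96, 51]
  L1: h(79,48)=(79*31+48)%997=503 h(75,96)=(75*31+96)%997=427 h(51,51)=(51*31+51)%997=635 -> [503, 427, 635]
  L2: h(503,427)=(503*31+427)%997=68 h(635,635)=(635*31+635)%997=380 -> [68, 380]
  L3: h(68,380)=(68*31+380)%997=494 -> [494]
  root=494
After append 49 (leaves=[79, 48, 75, 96, 51, 49]):
  L0: [79, 48, 75, 96, 51, 49]
  L1: h(79,48)=(79*31+48)%997=503 h(75,96)=(75*31+96)%997=427 h(51,49)=(51*31+49)%997=633 -> [503, 427, 633]
  L2: h(503,427)=(503*31+427)%997=68 h(633,633)=(633*31+633)%997=316 -> [68, 316]
  L3: h(68,316)=(68*31+316)%997=430 -> [430]
  root=430
After append 48 (leaves=[79, 48, 75, 96, 51, 49, 48]):
  L0: [79, 48, 75, 96, 51, 49, 48]
  L1: h(79,48)=(79*31+48)%997=503 h(75,96)=(75*31+96)%997=427 h(51,49)=(51*31+49)%997=633 h(48,48)=(48*31+48)%997=539 -> [503, 427, 633, 539]
  L2: h(503,427)=(503*31+427)%997=68 h(633,539)=(633*31+539)%997=222 -> [68, 222]
  L3: h(68,222)=(68*31+222)%997=336 -> [336]
  root=336

Answer: 79 503 47 68 494 430 336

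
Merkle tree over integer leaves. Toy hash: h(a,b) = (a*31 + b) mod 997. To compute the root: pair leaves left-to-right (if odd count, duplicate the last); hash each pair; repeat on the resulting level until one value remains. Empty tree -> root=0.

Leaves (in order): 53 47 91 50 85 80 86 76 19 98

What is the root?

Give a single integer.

Answer: 445

Derivation:
L0: [53, 47, 91, 50, 85, 80, 86, 76, 19, 98]
L1: h(53,47)=(53*31+47)%997=693 h(91,50)=(91*31+50)%997=877 h(85,80)=(85*31+80)%997=721 h(86,76)=(86*31+76)%997=748 h(19,98)=(19*31+98)%997=687 -> [693, 877, 721, 748, 687]
L2: h(693,877)=(693*31+877)%997=426 h(721,748)=(721*31+748)%997=168 h(687,687)=(687*31+687)%997=50 -> [426, 168, 50]
L3: h(426,168)=(426*31+168)%997=413 h(50,50)=(50*31+50)%997=603 -> [413, 603]
L4: h(413,603)=(413*31+603)%997=445 -> [445]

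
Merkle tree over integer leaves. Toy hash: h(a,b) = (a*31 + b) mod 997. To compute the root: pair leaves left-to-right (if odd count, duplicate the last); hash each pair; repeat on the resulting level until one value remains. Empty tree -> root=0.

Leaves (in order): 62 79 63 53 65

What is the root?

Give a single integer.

L0: [62, 79, 63, 53, 65]
L1: h(62,79)=(62*31+79)%997=7 h(63,53)=(63*31+53)%997=12 h(65,65)=(65*31+65)%997=86 -> [7, 12, 86]
L2: h(7,12)=(7*31+12)%997=229 h(86,86)=(86*31+86)%997=758 -> [229, 758]
L3: h(229,758)=(229*31+758)%997=878 -> [878]

Answer: 878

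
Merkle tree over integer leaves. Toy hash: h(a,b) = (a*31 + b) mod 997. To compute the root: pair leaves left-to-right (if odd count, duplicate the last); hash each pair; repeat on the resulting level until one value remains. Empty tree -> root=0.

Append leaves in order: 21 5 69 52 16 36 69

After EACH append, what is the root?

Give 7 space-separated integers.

Answer: 21 656 610 593 869 512 194

Derivation:
After append 21 (leaves=[21]):
  L0: [21]
  root=21
After append 5 (leaves=[21, 5]):
  L0: [21, 5]
  L1: h(21,5)=(21*31+5)%997=656 -> [656]
  root=656
After append 69 (leaves=[21, 5, 69]):
  L0: [21, 5, 69]
  L1: h(21,5)=(21*31+5)%997=656 h(69,69)=(69*31+69)%997=214 -> [656, 214]
  L2: h(656,214)=(656*31+214)%997=610 -> [610]
  root=610
After append 52 (leaves=[21, 5, 69, 52]):
  L0: [21, 5, 69, 52]
  L1: h(21,5)=(21*31+5)%997=656 h(69,52)=(69*31+52)%997=197 -> [656, 197]
  L2: h(656,197)=(656*31+197)%997=593 -> [593]
  root=593
After append 16 (leaves=[21, 5, 69, 52, 16]):
  L0: [21, 5, 69, 52, 16]
  L1: h(21,5)=(21*31+5)%997=656 h(69,52)=(69*31+52)%997=197 h(16,16)=(16*31+16)%997=512 -> [656, 197, 512]
  L2: h(656,197)=(656*31+197)%997=593 h(512,512)=(512*31+512)%997=432 -> [593, 432]
  L3: h(593,432)=(593*31+432)%997=869 -> [869]
  root=869
After append 36 (leaves=[21, 5, 69, 52, 16, 36]):
  L0: [21, 5, 69, 52, 16, 36]
  L1: h(21,5)=(21*31+5)%997=656 h(69,52)=(69*31+52)%997=197 h(16,36)=(16*31+36)%997=532 -> [656, 197, 532]
  L2: h(656,197)=(656*31+197)%997=593 h(532,532)=(532*31+532)%997=75 -> [593, 75]
  L3: h(593,75)=(593*31+75)%997=512 -> [512]
  root=512
After append 69 (leaves=[21, 5, 69, 52, 16, 36, 69]):
  L0: [21, 5, 69, 52, 16, 36, 69]
  L1: h(21,5)=(21*31+5)%997=656 h(69,52)=(69*31+52)%997=197 h(16,36)=(16*31+36)%997=532 h(69,69)=(69*31+69)%997=214 -> [656, 197, 532, 214]
  L2: h(656,197)=(656*31+197)%997=593 h(532,214)=(532*31+214)%997=754 -> [593, 754]
  L3: h(593,754)=(593*31+754)%997=194 -> [194]
  root=194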